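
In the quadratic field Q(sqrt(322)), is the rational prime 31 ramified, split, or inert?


K = Q(sqrt(322)). Since d mod 4 = 2, disc(K) = 1288.
Check p | disc: 1288 mod 31 = 17.
p does not divide disc. Compute Legendre symbol (d/p):
12^((31-1)/2) mod 31 = -1
(d/p) = -1, so p is inert: (p) stays prime with e=1, f=2, g=1.
Therefore p is inert.

inert


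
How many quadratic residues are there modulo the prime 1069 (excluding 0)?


For prime p, the number of non-zero quadratic residues is (p-1)/2.
= (1069-1)/2
= 534

534


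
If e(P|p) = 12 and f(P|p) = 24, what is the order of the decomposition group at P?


|D_P| = e * f
= 12 * 24
= 288

288


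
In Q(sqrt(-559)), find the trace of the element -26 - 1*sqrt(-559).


Tr(a + b*sqrt(d)) = (a + b*sqrt(d)) + (a - b*sqrt(d)) = 2a
= 2 * (-26)
= -52

-52


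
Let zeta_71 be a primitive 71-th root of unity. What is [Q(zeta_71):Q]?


The degree equals Euler's totient phi(71).
71 = 71
phi(71) = 70

70


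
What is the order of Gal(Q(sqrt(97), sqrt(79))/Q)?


The 2 square roots of distinct primes are multiplicatively independent over Q,
so [K:Q] = 2^2 and Gal(K/Q) is isomorphic to (Z/2Z)^2.
|Gal| = 2^2 = 4

4


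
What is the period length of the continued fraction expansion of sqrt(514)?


Run the CF algorithm for sqrt(514).
a_0 = floor(sqrt(514)) = 22; set m_0=0, q_0=1.
Recurrence: m' = q*a - m,  q' = (d - m'^2)/q,  a' = floor((a_0 + m')/q').
  step 1: m=22, q=30, a=1
  step 2: m=8, q=15, a=2
  step 3: m=22, q=2, a=22
  step 4: m=22, q=15, a=2
  step 5: m=8, q=30, a=1
  step 6: m=22, q=1, a=44
a_6 = 2*a_0 = 44, so the period closes here.
sqrt(514) = [22; 1, 2, 22, 2, 1, 44]
Period length = 6

6


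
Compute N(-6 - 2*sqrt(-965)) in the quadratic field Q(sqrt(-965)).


N(a + b*sqrt(d)) = a^2 - d*b^2
= (-6)^2 - (-965)*(-2)^2
= 36 + 3860
= 3896

3896


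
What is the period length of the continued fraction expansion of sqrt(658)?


Run the CF algorithm for sqrt(658).
a_0 = floor(sqrt(658)) = 25; set m_0=0, q_0=1.
Recurrence: m' = q*a - m,  q' = (d - m'^2)/q,  a' = floor((a_0 + m')/q').
  step 1: m=25, q=33, a=1
  step 2: m=8, q=18, a=1
  step 3: m=10, q=31, a=1
  step 4: m=21, q=7, a=6
  step 5: m=21, q=31, a=1
  step 6: m=10, q=18, a=1
  step 7: m=8, q=33, a=1
  step 8: m=25, q=1, a=50
a_8 = 2*a_0 = 50, so the period closes here.
sqrt(658) = [25; 1, 1, 1, 6, 1, 1, 1, 50]
Period length = 8

8


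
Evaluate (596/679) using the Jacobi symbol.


Compute (596/679) via quadratic reciprocity:
  pull out 2: (2/679) = +1  (since 679 mod 8 = 7)
  pull out 2: (2/679) = +1  (since 679 mod 8 = 7)
  reciprocity: (149/679) -> +(679/149)
  reduce: (83/149)
  reciprocity: (83/149) -> +(149/83)
  reduce: (66/83)
  pull out 2: (2/83) = -1  (since 83 mod 8 = 3)
  reciprocity: (33/83) -> +(83/33)
  reduce: (17/33)
  reciprocity: (17/33) -> +(33/17)
  reduce: (16/17)
  pull out 2: (2/17) = +1  (since 17 mod 8 = 1)
  pull out 2: (2/17) = +1  (since 17 mod 8 = 1)
  pull out 2: (2/17) = +1  (since 17 mod 8 = 1)
  pull out 2: (2/17) = +1  (since 17 mod 8 = 1)
  (1/17) = 1
Product of signs = -1

-1


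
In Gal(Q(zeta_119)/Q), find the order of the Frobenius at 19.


The Frobenius at p in Gal(Q(zeta_n)/Q) = (Z/nZ)* is the class of p, so its order is ord_119(19), the smallest k >= 1 with 19^k = 1 mod 119.
n = 119 = 7 * 17, phi(119) = 96; the order divides phi(n).
Divisors of 96: 1, 2, 3, 4, 6, 8, 12, 16, 24, 32, 48, 96
Repeated squaring mod 119: 19^1 = 19, 19^2 = 4, 19^4 = 16, 19^8 = 18, 19^16 = 86, 19^32 = 18, 19^64 = 86
Test divisors in increasing order:
  k=1: 19^1 = 19 mod 119
  k=2: 19^2 = 4 mod 119
  k=3: 19^3 = 4 * 19 = 76 mod 119
  k=4: 19^4 = 16 mod 119
  k=6: 19^6 = 16 * 4 = 64 mod 119
  k=8: 19^8 = 18 mod 119
  k=12: 19^12 = 18 * 16 = 50 mod 119
  k=16: 19^16 = 86 mod 119
  k=24: 19^24 = 86 * 18 = 1 mod 119  <- first divisor giving 1
Order = 24

24


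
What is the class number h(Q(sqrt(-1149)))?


K = Q(sqrt(-1149)). d mod 4 = 3, so D = disc(K) = 4d = -4596
h(K) equals the number of primitive reduced positive-definite forms (a, b, c) = a*x^2 + b*x*y + c*y^2 with b^2 - 4ac = D,
where reduced means |b| <= a <= c, with b >= 0 whenever |b| = a or a = c, and primitive means gcd(a, b, c) = 1.
Reduced forces 3a^2 <= |D| = 4596, so 1 <= a <= 39; b must have the parity of D, and c = (b^2 - D)/(4a) must be an integer >= a.
Enumerate a = 1..39, b in [-a, a]:
  a=1: (1, 0, 1149)  [1]
  a=2: (2, 2, 575)  [1]
  a=3: (3, 0, 383)  [1]
  a=4: none
  a=5: (5, -2, 230), (5, 2, 230)  [2]
  a=6: (6, 6, 193)  [1]
  a=7..9: none
  a=10: (10, -2, 115), (10, 2, 115)  [2]
  a=11..14: none
  a=15: (15, -12, 79), (15, 12, 79)  [2]
  a=16..22: none
  a=23: (23, -2, 50), (23, 2, 50)  [2]
  a=24: none
  a=25: (25, -2, 46), (25, 2, 46)  [2]
  a=26..29: none
  a=30: (30, -18, 41), (30, 18, 41)  [2]
  a=31..39: none
Total reduced forms: 1 + 1 + 1 + 2 + 1 + 2 + 2 + 2 + 2 + 2 = 16
h = 16

16


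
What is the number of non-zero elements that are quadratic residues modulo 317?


For prime p, the number of non-zero quadratic residues is (p-1)/2.
= (317-1)/2
= 158

158


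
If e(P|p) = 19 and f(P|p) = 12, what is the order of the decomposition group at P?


|D_P| = e * f
= 19 * 12
= 228

228


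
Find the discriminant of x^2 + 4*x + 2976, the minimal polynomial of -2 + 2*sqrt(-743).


The element -2 + 2*sqrt(-743) has minimal polynomial:
x^2 + 4*x + 2976
Discriminant = (4)^2 - 4*(2976)
= 16 - 11904
= -11888

-11888


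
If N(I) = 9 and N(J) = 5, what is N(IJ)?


N(IJ) = N(I) * N(J)
= 9 * 5
= 45

45


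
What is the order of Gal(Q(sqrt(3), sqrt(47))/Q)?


The 2 square roots of distinct primes are multiplicatively independent over Q,
so [K:Q] = 2^2 and Gal(K/Q) is isomorphic to (Z/2Z)^2.
|Gal| = 2^2 = 4

4


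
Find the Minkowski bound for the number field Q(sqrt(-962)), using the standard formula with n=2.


d = -962, d mod 4 = 2, so disc(K) = 4d = -3848; |disc(K)| = 3848
Imaginary quadratic field, so n = 2, s = r2 = 1, r1 = 0
M = (n!/n^n) * (4/pi)^s * sqrt(|disc(K)|) = (2!/2^2) * (4/pi)^1 * sqrt(3848)
= 0.5 * 1.273240 * 62.032250
= 39.4910

39.4910


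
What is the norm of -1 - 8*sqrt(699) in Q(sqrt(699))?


N(a + b*sqrt(d)) = a^2 - d*b^2
= (-1)^2 - (699)*(-8)^2
= 1 - 44736
= -44735

-44735


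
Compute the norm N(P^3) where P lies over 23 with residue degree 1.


N(P^a) = p^(a*f)
= 23^(3*1)
= 23^3
= 12167

12167


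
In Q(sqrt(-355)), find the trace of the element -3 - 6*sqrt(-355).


Tr(a + b*sqrt(d)) = (a + b*sqrt(d)) + (a - b*sqrt(d)) = 2a
= 2 * (-3)
= -6

-6


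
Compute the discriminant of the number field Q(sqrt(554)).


For K = Q(sqrt(d)) with d squarefree: disc(K) = d if d = 1 mod 4, and disc(K) = 4d if d = 2 or 3 mod 4.
Here d = 554, and d mod 4 = 2.
d = 2 mod 4, not 1 (O_K = Z[sqrt(d)]), so disc(K) = 4d = 4 * (554) = 2216

2216


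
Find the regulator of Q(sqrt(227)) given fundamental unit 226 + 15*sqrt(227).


epsilon = 226 + 15*sqrt(227)
= 451.9978
R = ln(451.9978)
= 6.1137

6.1137


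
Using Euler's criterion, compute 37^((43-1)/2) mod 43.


p = 43 is prime and the exponent is (p-1)/2 = 21, so by Euler's criterion 37^21 = (37/43) = +1 or -1 mod 43.
Compute by square-and-multiply:
  21 = 16 + 4 + 1 (binary 10101)
  Repeated squaring mod 43: 37^1 = 37, 37^2 = 36, 37^4 = 6, 37^8 = 36, 37^16 = 6
  37^21 = 37^16 * 37^4 * 37^1 = 6 * 6 * 37 mod 43
    6 * 6 = 36 = 36 mod 43
    36 * 37 = 1332 = 42 mod 43
  37^21 = 42 mod 43
Result 42 = p - 1 = -1 mod 43: 37 is a quadratic non-residue mod 43. As a residue in [0, p-1] the value is 42.
37^21 mod 43 = 42

42


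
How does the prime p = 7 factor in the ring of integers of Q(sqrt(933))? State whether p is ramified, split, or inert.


K = Q(sqrt(933)). Since d mod 4 = 1, disc(K) = 933.
Check p | disc: 933 mod 7 = 2.
p does not divide disc. Compute Legendre symbol (d/p):
2^((7-1)/2) mod 7 = 1
(d/p) = 1, so p splits: (p) = P*P' with e=1, f=1, g=2.
Therefore p is split.

split


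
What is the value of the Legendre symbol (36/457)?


p = 457 is prime, so compute (36/457) with the reciprocity algorithm (Jacobi-symbol steps: pull out 2s via (2/n), flip via reciprocity, reduce):
  pull out 2: (2/457) = +1  (since 457 mod 8 = 1)
  pull out 2: (2/457) = +1  (since 457 mod 8 = 1)
  reciprocity: (9/457) -> +(457/9)
  reduce: (7/9)
  reciprocity: (7/9) -> +(9/7)
  reduce: (2/7)
  pull out 2: (2/7) = +1  (since 7 mod 8 = 7)
  (1/7) = 1
Product of signs = 1
(36/457) = 1

1


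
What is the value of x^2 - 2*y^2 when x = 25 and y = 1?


x^2 - d*y^2
= 25^2 - 2*1^2
= 625 - 2
= 623

623


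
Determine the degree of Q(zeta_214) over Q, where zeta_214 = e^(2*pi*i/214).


The degree equals Euler's totient phi(214).
214 = 2 * 107
phi(214) = 106

106


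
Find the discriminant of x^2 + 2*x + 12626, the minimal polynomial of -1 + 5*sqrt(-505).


The element -1 + 5*sqrt(-505) has minimal polynomial:
x^2 + 2*x + 12626
Discriminant = (2)^2 - 4*(12626)
= 4 - 50504
= -50500

-50500


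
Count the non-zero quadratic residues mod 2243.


For prime p, the number of non-zero quadratic residues is (p-1)/2.
= (2243-1)/2
= 1121

1121


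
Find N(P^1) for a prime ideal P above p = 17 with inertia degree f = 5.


N(P^a) = p^(a*f)
= 17^(1*5)
= 17^5
= 1419857

1419857


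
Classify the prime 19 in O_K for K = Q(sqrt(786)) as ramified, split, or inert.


K = Q(sqrt(786)). Since d mod 4 = 2, disc(K) = 3144.
Check p | disc: 3144 mod 19 = 9.
p does not divide disc. Compute Legendre symbol (d/p):
7^((19-1)/2) mod 19 = 1
(d/p) = 1, so p splits: (p) = P*P' with e=1, f=1, g=2.
Therefore p is split.

split


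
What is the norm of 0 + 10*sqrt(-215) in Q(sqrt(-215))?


N(a + b*sqrt(d)) = a^2 - d*b^2
= (0)^2 - (-215)*(10)^2
= 0 + 21500
= 21500

21500


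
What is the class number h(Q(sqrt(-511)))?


K = Q(sqrt(-511)). d mod 4 = 1, so D = disc(K) = d = -511
h(K) equals the number of primitive reduced positive-definite forms (a, b, c) = a*x^2 + b*x*y + c*y^2 with b^2 - 4ac = D,
where reduced means |b| <= a <= c, with b >= 0 whenever |b| = a or a = c, and primitive means gcd(a, b, c) = 1.
Reduced forces 3a^2 <= |D| = 511, so 1 <= a <= 13; b must have the parity of D, and c = (b^2 - D)/(4a) must be an integer >= a.
Enumerate a = 1..13, b in [-a, a]:
  a=1: (1, 1, 128)  [1]
  a=2: (2, -1, 64), (2, 1, 64)  [2]
  a=3: none
  a=4: (4, -1, 32), (4, 1, 32)  [2]
  a=5: (5, -3, 26), (5, 3, 26)  [2]
  a=6: none
  a=7: (7, 7, 20)  [1]
  a=8: (8, -1, 16), (8, 1, 16)  [2]
  a=9: none
  a=10: (10, -7, 14), (10, -3, 13), (10, 3, 13), (10, 7, 14)  [4]
  a=11..13: none
Total reduced forms: 1 + 2 + 2 + 2 + 1 + 2 + 4 = 14
h = 14

14


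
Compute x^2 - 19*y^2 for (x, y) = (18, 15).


x^2 - d*y^2
= 18^2 - 19*15^2
= 324 - 4275
= -3951

-3951


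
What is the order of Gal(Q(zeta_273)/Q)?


|Gal(Q(zeta_273)/Q)| = phi(273)
= 144

144


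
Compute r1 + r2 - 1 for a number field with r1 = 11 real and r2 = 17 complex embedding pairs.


By Dirichlet's unit theorem:
rank = r1 + r2 - 1
= 11 + 17 - 1
= 27

27


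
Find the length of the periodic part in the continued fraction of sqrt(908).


Run the CF algorithm for sqrt(908).
a_0 = floor(sqrt(908)) = 30; set m_0=0, q_0=1.
Recurrence: m' = q*a - m,  q' = (d - m'^2)/q,  a' = floor((a_0 + m')/q').
  step 1: m=30, q=8, a=7
  step 2: m=26, q=29, a=1
  step 3: m=3, q=31, a=1
  step 4: m=28, q=4, a=14
  step 5: m=28, q=31, a=1
  step 6: m=3, q=29, a=1
  step 7: m=26, q=8, a=7
  step 8: m=30, q=1, a=60
a_8 = 2*a_0 = 60, so the period closes here.
sqrt(908) = [30; 7, 1, 1, 14, 1, 1, 7, 60]
Period length = 8

8


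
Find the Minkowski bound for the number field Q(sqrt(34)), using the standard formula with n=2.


d = 34, d mod 4 = 2, so disc(K) = 4d = 136; |disc(K)| = 136
Real quadratic field, so n = 2, s = r2 = 0, r1 = 2
M = (n!/n^n) * (4/pi)^s * sqrt(|disc(K)|) = (2!/2^2) * (4/pi)^0 * sqrt(136)
= 0.5 * 1.000000 * 11.661904
= 5.8310

5.8310


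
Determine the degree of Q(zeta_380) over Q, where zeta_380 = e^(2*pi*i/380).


The degree equals Euler's totient phi(380).
380 = 2^2 * 5 * 19
phi(380) = 144

144


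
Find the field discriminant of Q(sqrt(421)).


For K = Q(sqrt(d)) with d squarefree: disc(K) = d if d = 1 mod 4, and disc(K) = 4d if d = 2 or 3 mod 4.
Here d = 421, and d mod 4 = 1.
d = 1 mod 4 (O_K = Z[(1+sqrt(d))/2]), so disc(K) = d = 421

421


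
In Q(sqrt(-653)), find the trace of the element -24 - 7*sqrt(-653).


Tr(a + b*sqrt(d)) = (a + b*sqrt(d)) + (a - b*sqrt(d)) = 2a
= 2 * (-24)
= -48

-48


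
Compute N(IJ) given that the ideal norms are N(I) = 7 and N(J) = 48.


N(IJ) = N(I) * N(J)
= 7 * 48
= 336

336


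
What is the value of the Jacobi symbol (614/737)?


Compute (614/737) via quadratic reciprocity:
  pull out 2: (2/737) = +1  (since 737 mod 8 = 1)
  reciprocity: (307/737) -> +(737/307)
  reduce: (123/307)
  reciprocity: (123/307) -> -(307/123)
  reduce: (61/123)
  reciprocity: (61/123) -> +(123/61)
  reduce: (1/61)
  (1/61) = 1
Product of signs = -1

-1


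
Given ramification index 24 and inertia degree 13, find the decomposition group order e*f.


|D_P| = e * f
= 24 * 13
= 312

312


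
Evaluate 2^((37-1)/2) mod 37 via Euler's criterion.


p = 37 is prime and the exponent is (p-1)/2 = 18, so by Euler's criterion 2^18 = (2/37) = +1 or -1 mod 37.
Compute by square-and-multiply:
  18 = 16 + 2 (binary 10010)
  Repeated squaring mod 37: 2^1 = 2, 2^2 = 4, 2^4 = 16, 2^8 = 34, 2^16 = 9
  2^18 = 2^16 * 2^2 = 9 * 4 mod 37
    9 * 4 = 36 = 36 mod 37
  2^18 = 36 mod 37
Result 36 = p - 1 = -1 mod 37: 2 is a quadratic non-residue mod 37. As a residue in [0, p-1] the value is 36.
2^18 mod 37 = 36

36


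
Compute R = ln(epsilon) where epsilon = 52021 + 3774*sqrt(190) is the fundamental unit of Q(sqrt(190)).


epsilon = 52021 + 3774*sqrt(190)
= 104042.0000
R = ln(104042.0000)
= 11.5525

11.5525


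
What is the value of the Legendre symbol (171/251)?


p = 251 is prime, so compute (171/251) with the reciprocity algorithm (Jacobi-symbol steps: pull out 2s via (2/n), flip via reciprocity, reduce):
  reciprocity: (171/251) -> -(251/171)
  reduce: (80/171)
  pull out 2: (2/171) = -1  (since 171 mod 8 = 3)
  pull out 2: (2/171) = -1  (since 171 mod 8 = 3)
  pull out 2: (2/171) = -1  (since 171 mod 8 = 3)
  pull out 2: (2/171) = -1  (since 171 mod 8 = 3)
  reciprocity: (5/171) -> +(171/5)
  reduce: (1/5)
  (1/5) = 1
Product of signs = -1
(171/251) = -1

-1


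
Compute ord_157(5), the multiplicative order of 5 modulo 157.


We want ord_157(5), the smallest k >= 1 with 5^k = 1 mod 157.
n = 157 = 157, phi(157) = 156; the order divides phi(n).
Divisors of 156: 1, 2, 3, 4, 6, 12, 13, 26, 39, 52, 78, 156
Repeated squaring mod 157: 5^1 = 5, 5^2 = 25, 5^4 = 154, 5^8 = 9, 5^16 = 81, 5^32 = 124, 5^64 = 147, 5^128 = 100
Test divisors in increasing order:
  k=1: 5^1 = 5 mod 157
  k=2: 5^2 = 25 mod 157
  k=3: 5^3 = 25 * 5 = 125 mod 157
  k=4: 5^4 = 154 mod 157
  k=6: 5^6 = 154 * 25 = 82 mod 157
  k=12: 5^12 = 9 * 154 = 130 mod 157
  k=13: 5^13 = 9 * 154 * 5 = 22 mod 157
  k=26: 5^26 = 81 * 9 * 25 = 13 mod 157
  k=39: 5^39 = 124 * 154 * 25 * 5 = 129 mod 157
  k=52: 5^52 = 124 * 81 * 154 = 12 mod 157
  k=78: 5^78 = 147 * 9 * 154 * 25 = 156 mod 157
  k=156: 5^156 = 100 * 81 * 9 * 154 = 1 mod 157  <- first divisor giving 1
Order = 156

156


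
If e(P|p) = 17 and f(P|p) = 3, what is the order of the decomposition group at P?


|D_P| = e * f
= 17 * 3
= 51

51


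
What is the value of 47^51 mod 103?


p = 103 is prime and the exponent is (p-1)/2 = 51, so by Euler's criterion 47^51 = (47/103) = +1 or -1 mod 103.
Compute by square-and-multiply:
  51 = 32 + 16 + 2 + 1 (binary 110011)
  Repeated squaring mod 103: 47^1 = 47, 47^2 = 46, 47^4 = 56, 47^8 = 46, 47^16 = 56, 47^32 = 46
  47^51 = 47^32 * 47^16 * 47^2 * 47^1 = 46 * 56 * 46 * 47 mod 103
    46 * 56 = 2576 = 1 mod 103
    1 * 46 = 46 = 46 mod 103
    46 * 47 = 2162 = 102 mod 103
  47^51 = 102 mod 103
Result 102 = p - 1 = -1 mod 103: 47 is a quadratic non-residue mod 103. As a residue in [0, p-1] the value is 102.
47^51 mod 103 = 102

102


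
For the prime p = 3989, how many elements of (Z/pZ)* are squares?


For prime p, the number of non-zero quadratic residues is (p-1)/2.
= (3989-1)/2
= 1994

1994


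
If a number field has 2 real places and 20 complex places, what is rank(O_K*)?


By Dirichlet's unit theorem:
rank = r1 + r2 - 1
= 2 + 20 - 1
= 21

21


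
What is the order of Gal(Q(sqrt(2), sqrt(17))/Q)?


The 2 square roots of distinct primes are multiplicatively independent over Q,
so [K:Q] = 2^2 and Gal(K/Q) is isomorphic to (Z/2Z)^2.
|Gal| = 2^2 = 4

4


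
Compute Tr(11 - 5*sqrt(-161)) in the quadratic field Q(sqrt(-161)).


Tr(a + b*sqrt(d)) = (a + b*sqrt(d)) + (a - b*sqrt(d)) = 2a
= 2 * (11)
= 22

22


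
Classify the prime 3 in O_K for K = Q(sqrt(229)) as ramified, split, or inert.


K = Q(sqrt(229)). Since d mod 4 = 1, disc(K) = 229.
Check p | disc: 229 mod 3 = 1.
p does not divide disc. Compute Legendre symbol (d/p):
1^((3-1)/2) mod 3 = 1
(d/p) = 1, so p splits: (p) = P*P' with e=1, f=1, g=2.
Therefore p is split.

split


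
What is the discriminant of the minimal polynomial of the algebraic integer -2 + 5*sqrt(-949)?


The element -2 + 5*sqrt(-949) has minimal polynomial:
x^2 + 4*x + 23729
Discriminant = (4)^2 - 4*(23729)
= 16 - 94916
= -94900

-94900


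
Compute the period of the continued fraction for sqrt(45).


Run the CF algorithm for sqrt(45).
a_0 = floor(sqrt(45)) = 6; set m_0=0, q_0=1.
Recurrence: m' = q*a - m,  q' = (d - m'^2)/q,  a' = floor((a_0 + m')/q').
  step 1: m=6, q=9, a=1
  step 2: m=3, q=4, a=2
  step 3: m=5, q=5, a=2
  step 4: m=5, q=4, a=2
  step 5: m=3, q=9, a=1
  step 6: m=6, q=1, a=12
a_6 = 2*a_0 = 12, so the period closes here.
sqrt(45) = [6; 1, 2, 2, 2, 1, 12]
Period length = 6

6


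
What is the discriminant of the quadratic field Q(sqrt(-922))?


For K = Q(sqrt(d)) with d squarefree: disc(K) = d if d = 1 mod 4, and disc(K) = 4d if d = 2 or 3 mod 4.
Here d = -922, and d mod 4 = 2.
d = 2 mod 4, not 1 (O_K = Z[sqrt(d)]), so disc(K) = 4d = 4 * (-922) = -3688

-3688


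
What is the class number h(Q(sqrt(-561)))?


K = Q(sqrt(-561)). d mod 4 = 3, so D = disc(K) = 4d = -2244
h(K) equals the number of primitive reduced positive-definite forms (a, b, c) = a*x^2 + b*x*y + c*y^2 with b^2 - 4ac = D,
where reduced means |b| <= a <= c, with b >= 0 whenever |b| = a or a = c, and primitive means gcd(a, b, c) = 1.
Reduced forces 3a^2 <= |D| = 2244, so 1 <= a <= 27; b must have the parity of D, and c = (b^2 - D)/(4a) must be an integer >= a.
Enumerate a = 1..27, b in [-a, a]:
  a=1: (1, 0, 561)  [1]
  a=2: (2, 2, 281)  [1]
  a=3: (3, 0, 187)  [1]
  a=4: none
  a=5: (5, -4, 113), (5, 4, 113)  [2]
  a=6: (6, 6, 95)  [1]
  a=7..9: none
  a=10: (10, -6, 57), (10, 6, 57)  [2]
  a=11: (11, 0, 51)  [1]
  a=12..14: none
  a=15: (15, -6, 38), (15, 6, 38)  [2]
  a=16: none
  a=17: (17, 0, 33)  [1]
  a=18: none
  a=19: (19, -6, 30), (19, 6, 30)  [2]
  a=20..21: none
  a=22: (22, 22, 31)  [1]
  a=23..24: none
  a=25: (25, 16, 25)  [1]
  a=26..27: none
Total reduced forms: 1 + 1 + 1 + 2 + 1 + 2 + 1 + 2 + 1 + 2 + 1 + 1 = 16
h = 16

16


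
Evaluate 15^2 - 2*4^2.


x^2 - d*y^2
= 15^2 - 2*4^2
= 225 - 32
= 193

193


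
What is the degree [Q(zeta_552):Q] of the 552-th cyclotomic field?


The degree equals Euler's totient phi(552).
552 = 2^3 * 3 * 23
phi(552) = 176

176


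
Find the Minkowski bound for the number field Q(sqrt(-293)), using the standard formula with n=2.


d = -293, d mod 4 = 3, so disc(K) = 4d = -1172; |disc(K)| = 1172
Imaginary quadratic field, so n = 2, s = r2 = 1, r1 = 0
M = (n!/n^n) * (4/pi)^s * sqrt(|disc(K)|) = (2!/2^2) * (4/pi)^1 * sqrt(1172)
= 0.5 * 1.273240 * 34.234486
= 21.7944

21.7944


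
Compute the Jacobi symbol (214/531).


Compute (214/531) via quadratic reciprocity:
  pull out 2: (2/531) = -1  (since 531 mod 8 = 3)
  reciprocity: (107/531) -> -(531/107)
  reduce: (103/107)
  reciprocity: (103/107) -> -(107/103)
  reduce: (4/103)
  pull out 2: (2/103) = +1  (since 103 mod 8 = 7)
  pull out 2: (2/103) = +1  (since 103 mod 8 = 7)
  (1/103) = 1
Product of signs = -1

-1


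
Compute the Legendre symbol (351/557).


p = 557 is prime, so compute (351/557) with the reciprocity algorithm (Jacobi-symbol steps: pull out 2s via (2/n), flip via reciprocity, reduce):
  reciprocity: (351/557) -> +(557/351)
  reduce: (206/351)
  pull out 2: (2/351) = +1  (since 351 mod 8 = 7)
  reciprocity: (103/351) -> -(351/103)
  reduce: (42/103)
  pull out 2: (2/103) = +1  (since 103 mod 8 = 7)
  reciprocity: (21/103) -> +(103/21)
  reduce: (19/21)
  reciprocity: (19/21) -> +(21/19)
  reduce: (2/19)
  pull out 2: (2/19) = -1  (since 19 mod 8 = 3)
  (1/19) = 1
Product of signs = 1
(351/557) = 1

1


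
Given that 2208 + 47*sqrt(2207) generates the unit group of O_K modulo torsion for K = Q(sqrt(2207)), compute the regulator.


epsilon = 2208 + 47*sqrt(2207)
= 4415.9998
R = ln(4415.9998)
= 8.3930

8.3930


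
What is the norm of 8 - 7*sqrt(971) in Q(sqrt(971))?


N(a + b*sqrt(d)) = a^2 - d*b^2
= (8)^2 - (971)*(-7)^2
= 64 - 47579
= -47515

-47515


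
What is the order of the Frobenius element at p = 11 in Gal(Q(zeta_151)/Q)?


The Frobenius at p in Gal(Q(zeta_n)/Q) = (Z/nZ)* is the class of p, so its order is ord_151(11), the smallest k >= 1 with 11^k = 1 mod 151.
n = 151 = 151, phi(151) = 150; the order divides phi(n).
Divisors of 150: 1, 2, 3, 5, 6, 10, 15, 25, 30, 50, 75, 150
Repeated squaring mod 151: 11^1 = 11, 11^2 = 121, 11^4 = 145, 11^8 = 36, 11^16 = 88, 11^32 = 43, 11^64 = 37, 11^128 = 10
Test divisors in increasing order:
  k=1: 11^1 = 11 mod 151
  k=2: 11^2 = 121 mod 151
  k=3: 11^3 = 121 * 11 = 123 mod 151
  k=5: 11^5 = 145 * 11 = 85 mod 151
  k=6: 11^6 = 145 * 121 = 29 mod 151
  k=10: 11^10 = 36 * 121 = 128 mod 151
  k=15: 11^15 = 36 * 145 * 121 * 11 = 8 mod 151
  k=25: 11^25 = 88 * 36 * 11 = 118 mod 151
  k=30: 11^30 = 88 * 36 * 145 * 121 = 64 mod 151
  k=50: 11^50 = 43 * 88 * 121 = 32 mod 151
  k=75: 11^75 = 37 * 36 * 121 * 11 = 1 mod 151  <- first divisor giving 1
Order = 75

75


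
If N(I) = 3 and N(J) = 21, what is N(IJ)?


N(IJ) = N(I) * N(J)
= 3 * 21
= 63

63


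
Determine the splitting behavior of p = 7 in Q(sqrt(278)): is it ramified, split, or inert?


K = Q(sqrt(278)). Since d mod 4 = 2, disc(K) = 1112.
Check p | disc: 1112 mod 7 = 6.
p does not divide disc. Compute Legendre symbol (d/p):
5^((7-1)/2) mod 7 = -1
(d/p) = -1, so p is inert: (p) stays prime with e=1, f=2, g=1.
Therefore p is inert.

inert


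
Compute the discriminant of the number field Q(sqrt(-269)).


For K = Q(sqrt(d)) with d squarefree: disc(K) = d if d = 1 mod 4, and disc(K) = 4d if d = 2 or 3 mod 4.
Here d = -269, and d mod 4 = 3.
d = 3 mod 4, not 1 (O_K = Z[sqrt(d)]), so disc(K) = 4d = 4 * (-269) = -1076

-1076


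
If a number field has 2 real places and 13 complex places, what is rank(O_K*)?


By Dirichlet's unit theorem:
rank = r1 + r2 - 1
= 2 + 13 - 1
= 14

14


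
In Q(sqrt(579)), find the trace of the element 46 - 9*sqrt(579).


Tr(a + b*sqrt(d)) = (a + b*sqrt(d)) + (a - b*sqrt(d)) = 2a
= 2 * (46)
= 92

92


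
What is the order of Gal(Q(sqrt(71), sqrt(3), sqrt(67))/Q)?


The 3 square roots of distinct primes are multiplicatively independent over Q,
so [K:Q] = 2^3 and Gal(K/Q) is isomorphic to (Z/2Z)^3.
|Gal| = 2^3 = 8

8


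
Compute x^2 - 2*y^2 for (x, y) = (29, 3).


x^2 - d*y^2
= 29^2 - 2*3^2
= 841 - 18
= 823

823


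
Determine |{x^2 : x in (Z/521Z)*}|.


For prime p, the number of non-zero quadratic residues is (p-1)/2.
= (521-1)/2
= 260

260


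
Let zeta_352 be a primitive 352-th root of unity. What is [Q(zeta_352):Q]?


The degree equals Euler's totient phi(352).
352 = 2^5 * 11
phi(352) = 160

160


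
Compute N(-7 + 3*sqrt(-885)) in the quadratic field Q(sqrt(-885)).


N(a + b*sqrt(d)) = a^2 - d*b^2
= (-7)^2 - (-885)*(3)^2
= 49 + 7965
= 8014

8014


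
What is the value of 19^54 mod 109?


p = 109 is prime and the exponent is (p-1)/2 = 54, so by Euler's criterion 19^54 = (19/109) = +1 or -1 mod 109.
Compute by square-and-multiply:
  54 = 32 + 16 + 4 + 2 (binary 110110)
  Repeated squaring mod 109: 19^1 = 19, 19^2 = 34, 19^4 = 66, 19^8 = 105, 19^16 = 16, 19^32 = 38
  19^54 = 19^32 * 19^16 * 19^4 * 19^2 = 38 * 16 * 66 * 34 mod 109
    38 * 16 = 608 = 63 mod 109
    63 * 66 = 4158 = 16 mod 109
    16 * 34 = 544 = 108 mod 109
  19^54 = 108 mod 109
Result 108 = p - 1 = -1 mod 109: 19 is a quadratic non-residue mod 109. As a residue in [0, p-1] the value is 108.
19^54 mod 109 = 108

108


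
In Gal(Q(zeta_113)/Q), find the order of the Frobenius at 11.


The Frobenius at p in Gal(Q(zeta_n)/Q) = (Z/nZ)* is the class of p, so its order is ord_113(11), the smallest k >= 1 with 11^k = 1 mod 113.
n = 113 = 113, phi(113) = 112; the order divides phi(n).
Divisors of 112: 1, 2, 4, 7, 8, 14, 16, 28, 56, 112
Repeated squaring mod 113: 11^1 = 11, 11^2 = 8, 11^4 = 64, 11^8 = 28, 11^16 = 106, 11^32 = 49, 11^64 = 28
Test divisors in increasing order:
  k=1: 11^1 = 11 mod 113
  k=2: 11^2 = 8 mod 113
  k=4: 11^4 = 64 mod 113
  k=7: 11^7 = 64 * 8 * 11 = 95 mod 113
  k=8: 11^8 = 28 mod 113
  k=14: 11^14 = 28 * 64 * 8 = 98 mod 113
  k=16: 11^16 = 106 mod 113
  k=28: 11^28 = 106 * 28 * 64 = 112 mod 113
  k=56: 11^56 = 49 * 106 * 28 = 1 mod 113  <- first divisor giving 1
Order = 56

56


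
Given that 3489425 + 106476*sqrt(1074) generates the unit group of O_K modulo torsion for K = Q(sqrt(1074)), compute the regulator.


epsilon = 3489425 + 106476*sqrt(1074)
= 6.9788e+06
R = ln(6.9788e+06)
= 15.7584

15.7584


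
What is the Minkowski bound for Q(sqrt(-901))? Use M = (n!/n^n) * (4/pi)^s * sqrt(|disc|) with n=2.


d = -901, d mod 4 = 3, so disc(K) = 4d = -3604; |disc(K)| = 3604
Imaginary quadratic field, so n = 2, s = r2 = 1, r1 = 0
M = (n!/n^n) * (4/pi)^s * sqrt(|disc(K)|) = (2!/2^2) * (4/pi)^1 * sqrt(3604)
= 0.5 * 1.273240 * 60.033324
= 38.2184

38.2184


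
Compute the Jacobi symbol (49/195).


Compute (49/195) via quadratic reciprocity:
  reciprocity: (49/195) -> +(195/49)
  reduce: (48/49)
  pull out 2: (2/49) = +1  (since 49 mod 8 = 1)
  pull out 2: (2/49) = +1  (since 49 mod 8 = 1)
  pull out 2: (2/49) = +1  (since 49 mod 8 = 1)
  pull out 2: (2/49) = +1  (since 49 mod 8 = 1)
  reciprocity: (3/49) -> +(49/3)
  reduce: (1/3)
  (1/3) = 1
Product of signs = 1

1


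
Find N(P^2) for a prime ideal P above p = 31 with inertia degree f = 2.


N(P^a) = p^(a*f)
= 31^(2*2)
= 31^4
= 923521

923521


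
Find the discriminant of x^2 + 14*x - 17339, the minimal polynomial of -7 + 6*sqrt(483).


The element -7 + 6*sqrt(483) has minimal polynomial:
x^2 + 14*x - 17339
Discriminant = (14)^2 - 4*(-17339)
= 196 + 69356
= 69552

69552


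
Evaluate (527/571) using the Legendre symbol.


p = 571 is prime, so compute (527/571) with the reciprocity algorithm (Jacobi-symbol steps: pull out 2s via (2/n), flip via reciprocity, reduce):
  reciprocity: (527/571) -> -(571/527)
  reduce: (44/527)
  pull out 2: (2/527) = +1  (since 527 mod 8 = 7)
  pull out 2: (2/527) = +1  (since 527 mod 8 = 7)
  reciprocity: (11/527) -> -(527/11)
  reduce: (10/11)
  pull out 2: (2/11) = -1  (since 11 mod 8 = 3)
  reciprocity: (5/11) -> +(11/5)
  reduce: (1/5)
  (1/5) = 1
Product of signs = -1
(527/571) = -1

-1


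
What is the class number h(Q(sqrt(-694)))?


K = Q(sqrt(-694)). d mod 4 = 2, so D = disc(K) = 4d = -2776
h(K) equals the number of primitive reduced positive-definite forms (a, b, c) = a*x^2 + b*x*y + c*y^2 with b^2 - 4ac = D,
where reduced means |b| <= a <= c, with b >= 0 whenever |b| = a or a = c, and primitive means gcd(a, b, c) = 1.
Reduced forces 3a^2 <= |D| = 2776, so 1 <= a <= 30; b must have the parity of D, and c = (b^2 - D)/(4a) must be an integer >= a.
Enumerate a = 1..30, b in [-a, a]:
  a=1: (1, 0, 694)  [1]
  a=2: (2, 0, 347)  [1]
  a=3..4: none
  a=5: (5, -2, 139), (5, 2, 139)  [2]
  a=6..9: none
  a=10: (10, -8, 71), (10, 8, 71)  [2]
  a=11..18: none
  a=19: (19, -6, 37), (19, 6, 37)  [2]
  a=20..24: none
  a=25: (25, -18, 31), (25, 18, 31)  [2]
  a=26..30: none
Total reduced forms: 1 + 1 + 2 + 2 + 2 + 2 = 10
h = 10

10


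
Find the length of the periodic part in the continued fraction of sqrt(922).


Run the CF algorithm for sqrt(922).
a_0 = floor(sqrt(922)) = 30; set m_0=0, q_0=1.
Recurrence: m' = q*a - m,  q' = (d - m'^2)/q,  a' = floor((a_0 + m')/q').
  step 1: m=30, q=22, a=2
  step 2: m=14, q=33, a=1
  step 3: m=19, q=17, a=2
  step 4: m=15, q=41, a=1
  step 5: m=26, q=6, a=9
  step 6: m=28, q=23, a=2
  step 7: m=18, q=26, a=1
  step 8: m=8, q=33, a=1
  step 9: m=25, q=9, a=6
  step 10: m=29, q=9, a=6
  step 11: m=25, q=33, a=1
  step 12: m=8, q=26, a=1
  step 13: m=18, q=23, a=2
  step 14: m=28, q=6, a=9
  step 15: m=26, q=41, a=1
  step 16: m=15, q=17, a=2
  step 17: m=19, q=33, a=1
  step 18: m=14, q=22, a=2
  step 19: m=30, q=1, a=60
a_19 = 2*a_0 = 60, so the period closes here.
sqrt(922) = [30; 2, 1, 2, 1, 9, 2, 1, 1, 6, 6, 1, 1, 2, 9, 1, 2, 1, 2, 60]
Period length = 19

19


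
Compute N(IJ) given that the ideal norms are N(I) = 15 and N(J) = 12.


N(IJ) = N(I) * N(J)
= 15 * 12
= 180

180


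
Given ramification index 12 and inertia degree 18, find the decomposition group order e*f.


|D_P| = e * f
= 12 * 18
= 216

216


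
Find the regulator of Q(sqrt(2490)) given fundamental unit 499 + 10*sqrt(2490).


epsilon = 499 + 10*sqrt(2490)
= 997.9990
R = ln(997.9990)
= 6.9058

6.9058


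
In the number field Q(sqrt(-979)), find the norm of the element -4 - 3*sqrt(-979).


N(a + b*sqrt(d)) = a^2 - d*b^2
= (-4)^2 - (-979)*(-3)^2
= 16 + 8811
= 8827

8827


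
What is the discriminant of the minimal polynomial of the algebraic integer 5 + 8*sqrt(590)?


The element 5 + 8*sqrt(590) has minimal polynomial:
x^2 - 10*x - 37735
Discriminant = (-10)^2 - 4*(-37735)
= 100 + 150940
= 151040

151040


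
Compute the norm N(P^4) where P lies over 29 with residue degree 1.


N(P^a) = p^(a*f)
= 29^(4*1)
= 29^4
= 707281

707281


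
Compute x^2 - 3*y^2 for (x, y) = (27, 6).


x^2 - d*y^2
= 27^2 - 3*6^2
= 729 - 108
= 621

621


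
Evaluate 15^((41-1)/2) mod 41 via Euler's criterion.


p = 41 is prime and the exponent is (p-1)/2 = 20, so by Euler's criterion 15^20 = (15/41) = +1 or -1 mod 41.
Compute by square-and-multiply:
  20 = 16 + 4 (binary 10100)
  Repeated squaring mod 41: 15^1 = 15, 15^2 = 20, 15^4 = 31, 15^8 = 18, 15^16 = 37
  15^20 = 15^16 * 15^4 = 37 * 31 mod 41
    37 * 31 = 1147 = 40 mod 41
  15^20 = 40 mod 41
Result 40 = p - 1 = -1 mod 41: 15 is a quadratic non-residue mod 41. As a residue in [0, p-1] the value is 40.
15^20 mod 41 = 40

40


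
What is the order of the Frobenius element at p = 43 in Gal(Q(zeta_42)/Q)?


The Frobenius at p in Gal(Q(zeta_n)/Q) = (Z/nZ)* is the class of p, so its order is ord_42(43), the smallest k >= 1 with 43^k = 1 mod 42.
n = 42 = 2 * 3 * 7, phi(42) = 12; the order divides phi(n).
Divisors of 12: 1, 2, 3, 4, 6, 12
Repeated squaring mod 42: 43^1 = 1, 43^2 = 1, 43^4 = 1, 43^8 = 1
Test divisors in increasing order:
  k=1: 43^1 = 1 mod 42  <- first divisor giving 1
Order = 1

1


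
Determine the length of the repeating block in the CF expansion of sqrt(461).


Run the CF algorithm for sqrt(461).
a_0 = floor(sqrt(461)) = 21; set m_0=0, q_0=1.
Recurrence: m' = q*a - m,  q' = (d - m'^2)/q,  a' = floor((a_0 + m')/q').
  step 1: m=21, q=20, a=2
  step 2: m=19, q=5, a=8
  step 3: m=21, q=4, a=10
  step 4: m=19, q=25, a=1
  step 5: m=6, q=17, a=1
  step 6: m=11, q=20, a=1
  step 7: m=9, q=19, a=1
  step 8: m=10, q=19, a=1
  step 9: m=9, q=20, a=1
  step 10: m=11, q=17, a=1
  step 11: m=6, q=25, a=1
  step 12: m=19, q=4, a=10
  step 13: m=21, q=5, a=8
  step 14: m=19, q=20, a=2
  step 15: m=21, q=1, a=42
a_15 = 2*a_0 = 42, so the period closes here.
sqrt(461) = [21; 2, 8, 10, 1, 1, 1, 1, 1, 1, 1, 1, 10, 8, 2, 42]
Period length = 15

15


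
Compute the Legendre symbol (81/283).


p = 283 is prime, so compute (81/283) with the reciprocity algorithm (Jacobi-symbol steps: pull out 2s via (2/n), flip via reciprocity, reduce):
  reciprocity: (81/283) -> +(283/81)
  reduce: (40/81)
  pull out 2: (2/81) = +1  (since 81 mod 8 = 1)
  pull out 2: (2/81) = +1  (since 81 mod 8 = 1)
  pull out 2: (2/81) = +1  (since 81 mod 8 = 1)
  reciprocity: (5/81) -> +(81/5)
  reduce: (1/5)
  (1/5) = 1
Product of signs = 1
(81/283) = 1

1


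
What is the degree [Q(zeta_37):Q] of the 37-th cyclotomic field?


The degree equals Euler's totient phi(37).
37 = 37
phi(37) = 36

36


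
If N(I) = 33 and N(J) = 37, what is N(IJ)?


N(IJ) = N(I) * N(J)
= 33 * 37
= 1221

1221


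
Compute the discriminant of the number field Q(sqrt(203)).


For K = Q(sqrt(d)) with d squarefree: disc(K) = d if d = 1 mod 4, and disc(K) = 4d if d = 2 or 3 mod 4.
Here d = 203, and d mod 4 = 3.
d = 3 mod 4, not 1 (O_K = Z[sqrt(d)]), so disc(K) = 4d = 4 * (203) = 812

812


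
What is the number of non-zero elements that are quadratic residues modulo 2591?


For prime p, the number of non-zero quadratic residues is (p-1)/2.
= (2591-1)/2
= 1295

1295


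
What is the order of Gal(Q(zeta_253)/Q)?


|Gal(Q(zeta_253)/Q)| = phi(253)
= 220

220


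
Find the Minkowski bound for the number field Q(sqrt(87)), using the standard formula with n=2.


d = 87, d mod 4 = 3, so disc(K) = 4d = 348; |disc(K)| = 348
Real quadratic field, so n = 2, s = r2 = 0, r1 = 2
M = (n!/n^n) * (4/pi)^s * sqrt(|disc(K)|) = (2!/2^2) * (4/pi)^0 * sqrt(348)
= 0.5 * 1.000000 * 18.654758
= 9.3274

9.3274


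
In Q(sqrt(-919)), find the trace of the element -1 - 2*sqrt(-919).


Tr(a + b*sqrt(d)) = (a + b*sqrt(d)) + (a - b*sqrt(d)) = 2a
= 2 * (-1)
= -2

-2


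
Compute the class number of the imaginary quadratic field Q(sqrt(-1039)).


K = Q(sqrt(-1039)). d mod 4 = 1, so D = disc(K) = d = -1039
h(K) equals the number of primitive reduced positive-definite forms (a, b, c) = a*x^2 + b*x*y + c*y^2 with b^2 - 4ac = D,
where reduced means |b| <= a <= c, with b >= 0 whenever |b| = a or a = c, and primitive means gcd(a, b, c) = 1.
Reduced forces 3a^2 <= |D| = 1039, so 1 <= a <= 18; b must have the parity of D, and c = (b^2 - D)/(4a) must be an integer >= a.
Enumerate a = 1..18, b in [-a, a]:
  a=1: (1, 1, 260)  [1]
  a=2: (2, -1, 130), (2, 1, 130)  [2]
  a=3: none
  a=4: (4, -1, 65), (4, 1, 65)  [2]
  a=5: (5, -1, 52), (5, 1, 52)  [2]
  a=6: none
  a=7: (7, -5, 38), (7, 5, 38)  [2]
  a=8: (8, -7, 34), (8, 7, 34)  [2]
  a=9: none
  a=10: (10, -9, 28), (10, -1, 26), (10, 1, 26), (10, 9, 28)  [4]
  a=11..12: none
  a=13: (13, -1, 20), (13, 1, 20)  [2]
  a=14: (14, -9, 20), (14, -5, 19), (14, 5, 19), (14, 9, 20)  [4]
  a=15: none
  a=16: (16, -7, 17), (16, 7, 17)  [2]
  a=17..18: none
Total reduced forms: 1 + 2 + 2 + 2 + 2 + 2 + 4 + 2 + 4 + 2 = 23
h = 23

23


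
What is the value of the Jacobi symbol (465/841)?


Compute (465/841) via quadratic reciprocity:
  reciprocity: (465/841) -> +(841/465)
  reduce: (376/465)
  pull out 2: (2/465) = +1  (since 465 mod 8 = 1)
  pull out 2: (2/465) = +1  (since 465 mod 8 = 1)
  pull out 2: (2/465) = +1  (since 465 mod 8 = 1)
  reciprocity: (47/465) -> +(465/47)
  reduce: (42/47)
  pull out 2: (2/47) = +1  (since 47 mod 8 = 7)
  reciprocity: (21/47) -> +(47/21)
  reduce: (5/21)
  reciprocity: (5/21) -> +(21/5)
  reduce: (1/5)
  (1/5) = 1
Product of signs = 1

1


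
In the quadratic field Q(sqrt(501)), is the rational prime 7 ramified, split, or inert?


K = Q(sqrt(501)). Since d mod 4 = 1, disc(K) = 501.
Check p | disc: 501 mod 7 = 4.
p does not divide disc. Compute Legendre symbol (d/p):
4^((7-1)/2) mod 7 = 1
(d/p) = 1, so p splits: (p) = P*P' with e=1, f=1, g=2.
Therefore p is split.

split


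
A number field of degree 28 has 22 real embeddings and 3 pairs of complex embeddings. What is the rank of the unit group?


By Dirichlet's unit theorem:
rank = r1 + r2 - 1
= 22 + 3 - 1
= 24

24


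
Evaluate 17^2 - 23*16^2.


x^2 - d*y^2
= 17^2 - 23*16^2
= 289 - 5888
= -5599

-5599


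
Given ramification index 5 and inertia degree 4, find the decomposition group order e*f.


|D_P| = e * f
= 5 * 4
= 20

20


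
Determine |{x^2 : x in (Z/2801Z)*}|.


For prime p, the number of non-zero quadratic residues is (p-1)/2.
= (2801-1)/2
= 1400

1400


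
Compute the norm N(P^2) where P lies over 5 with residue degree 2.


N(P^a) = p^(a*f)
= 5^(2*2)
= 5^4
= 625

625


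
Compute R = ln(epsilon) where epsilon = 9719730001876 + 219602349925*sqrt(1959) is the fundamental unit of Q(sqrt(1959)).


epsilon = 9719730001876 + 219602349925*sqrt(1959)
= 1.9439e+13
R = ln(1.9439e+13)
= 30.5983

30.5983


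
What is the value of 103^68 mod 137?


p = 137 is prime and the exponent is (p-1)/2 = 68, so by Euler's criterion 103^68 = (103/137) = +1 or -1 mod 137.
Compute by square-and-multiply:
  68 = 64 + 4 (binary 1000100)
  Repeated squaring mod 137: 103^1 = 103, 103^2 = 60, 103^4 = 38, 103^8 = 74, 103^16 = 133, 103^32 = 16, 103^64 = 119
  103^68 = 103^64 * 103^4 = 119 * 38 mod 137
    119 * 38 = 4522 = 1 mod 137
  103^68 = 1 mod 137
Result 1: 103 is a quadratic residue mod 137.
103^68 mod 137 = 1

1


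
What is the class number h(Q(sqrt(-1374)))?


K = Q(sqrt(-1374)). d mod 4 = 2, so D = disc(K) = 4d = -5496
h(K) equals the number of primitive reduced positive-definite forms (a, b, c) = a*x^2 + b*x*y + c*y^2 with b^2 - 4ac = D,
where reduced means |b| <= a <= c, with b >= 0 whenever |b| = a or a = c, and primitive means gcd(a, b, c) = 1.
Reduced forces 3a^2 <= |D| = 5496, so 1 <= a <= 42; b must have the parity of D, and c = (b^2 - D)/(4a) must be an integer >= a.
Enumerate a = 1..42, b in [-a, a]:
  a=1: (1, 0, 1374)  [1]
  a=2: (2, 0, 687)  [1]
  a=3: (3, 0, 458)  [1]
  a=4: none
  a=5: (5, -2, 275), (5, 2, 275)  [2]
  a=6: (6, 0, 229)  [1]
  a=7..9: none
  a=10: (10, -8, 139), (10, 8, 139)  [2]
  a=11: (11, -2, 125), (11, 2, 125)  [2]
  a=12: none
  a=13: (13, -4, 106), (13, 4, 106)  [2]
  a=14: none
  a=15: (15, -12, 94), (15, 12, 94)  [2]
  a=16..21: none
  a=22: (22, -20, 67), (22, 20, 67)  [2]
  a=23: (23, -22, 65), (23, 22, 65)  [2]
  a=24: none
  a=25: (25, -2, 55), (25, 2, 55)  [2]
  a=26: (26, -4, 53), (26, 4, 53)  [2]
  a=27..29: none
  a=30: (30, -12, 47), (30, 12, 47)  [2]
  a=31..32: none
  a=33: (33, -24, 46), (33, 24, 46)  [2]
  a=34..38: none
  a=39: (39, -30, 41), (39, 30, 41)  [2]
  a=40..42: none
Total reduced forms: 1 + 1 + 1 + 2 + 1 + 2 + 2 + 2 + 2 + 2 + 2 + 2 + 2 + 2 + 2 + 2 = 28
h = 28

28


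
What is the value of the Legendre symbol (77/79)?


p = 79 is prime, so compute (77/79) with the reciprocity algorithm (Jacobi-symbol steps: pull out 2s via (2/n), flip via reciprocity, reduce):
  reciprocity: (77/79) -> +(79/77)
  reduce: (2/77)
  pull out 2: (2/77) = -1  (since 77 mod 8 = 5)
  (1/77) = 1
Product of signs = -1
(77/79) = -1

-1


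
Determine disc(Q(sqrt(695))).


For K = Q(sqrt(d)) with d squarefree: disc(K) = d if d = 1 mod 4, and disc(K) = 4d if d = 2 or 3 mod 4.
Here d = 695, and d mod 4 = 3.
d = 3 mod 4, not 1 (O_K = Z[sqrt(d)]), so disc(K) = 4d = 4 * (695) = 2780

2780


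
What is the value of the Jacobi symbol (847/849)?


Compute (847/849) via quadratic reciprocity:
  reciprocity: (847/849) -> +(849/847)
  reduce: (2/847)
  pull out 2: (2/847) = +1  (since 847 mod 8 = 7)
  (1/847) = 1
Product of signs = 1

1


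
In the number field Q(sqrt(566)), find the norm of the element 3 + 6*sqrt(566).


N(a + b*sqrt(d)) = a^2 - d*b^2
= (3)^2 - (566)*(6)^2
= 9 - 20376
= -20367

-20367


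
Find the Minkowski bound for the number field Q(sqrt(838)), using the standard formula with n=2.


d = 838, d mod 4 = 2, so disc(K) = 4d = 3352; |disc(K)| = 3352
Real quadratic field, so n = 2, s = r2 = 0, r1 = 2
M = (n!/n^n) * (4/pi)^s * sqrt(|disc(K)|) = (2!/2^2) * (4/pi)^0 * sqrt(3352)
= 0.5 * 1.000000 * 57.896459
= 28.9482

28.9482
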